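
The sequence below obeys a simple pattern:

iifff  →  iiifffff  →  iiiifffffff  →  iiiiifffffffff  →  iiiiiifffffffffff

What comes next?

Term n consists of n i's, followed by 2n-1 f's, where the shown terms are n = 2, 3, 4, 5, 6.
At n = 7 the blocks have lengths 7, 13.

iiiiiiifffffffffffff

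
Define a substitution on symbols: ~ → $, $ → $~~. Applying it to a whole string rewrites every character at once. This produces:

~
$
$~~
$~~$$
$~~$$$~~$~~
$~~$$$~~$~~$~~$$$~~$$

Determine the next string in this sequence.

φ($~~$$$~~$~~$~~$$$~~$$) expands symbol-by-symbol to $~~ $ $ $~~ $~~ $~~ $ $ $~~ $ $ $~~ $ $ $~~ $~~ $~~ $ $ $~~ $~~; joining the 21 pieces gives the next term.

$~~$$$~~$~~$~~$$$~~$$$~~$$$~~$~~$~~$$$~~$~~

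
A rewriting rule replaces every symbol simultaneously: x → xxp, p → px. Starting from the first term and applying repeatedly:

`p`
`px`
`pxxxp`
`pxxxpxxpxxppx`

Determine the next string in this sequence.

Rewriting the 13 symbols of pxxxpxxpxxppx one by one yields px xxp xxp xxp px xxp xxp px xxp xxp px px xxp; concatenated:

pxxxpxxpxxppxxxpxxppxxxpxxppxpxxxp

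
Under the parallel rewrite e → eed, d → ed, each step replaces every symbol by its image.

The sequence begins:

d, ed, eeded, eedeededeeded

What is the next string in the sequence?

Applying the rule to each of the 13 symbols of eedeededeeded gives the pieces eed eed ed eed eed ed eed ed eed eed ed eed ed, which concatenate to the answer.

eedeededeedeededeededeedeededeeded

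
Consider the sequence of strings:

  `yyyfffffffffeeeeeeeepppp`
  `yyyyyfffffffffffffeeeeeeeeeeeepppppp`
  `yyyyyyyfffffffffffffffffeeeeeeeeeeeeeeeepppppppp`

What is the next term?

Term n consists of 2n-1 y's, followed by 4n+1 f's, followed by 4n e's, followed by 2n p's, where the shown terms are n = 2, 3, 4.
For the next term, n = 5, so the run lengths are 9, 21, 20, 10.

yyyyyyyyyfffffffffffffffffffffeeeeeeeeeeeeeeeeeeeepppppppppp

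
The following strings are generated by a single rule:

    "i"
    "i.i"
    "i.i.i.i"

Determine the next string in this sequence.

s(k+1) = s(k)·.·s(k) — each term doubles the last with '.' between the halves.
Doubling i.i.i.i with '.' between the halves:

i.i.i.i.i.i.i.i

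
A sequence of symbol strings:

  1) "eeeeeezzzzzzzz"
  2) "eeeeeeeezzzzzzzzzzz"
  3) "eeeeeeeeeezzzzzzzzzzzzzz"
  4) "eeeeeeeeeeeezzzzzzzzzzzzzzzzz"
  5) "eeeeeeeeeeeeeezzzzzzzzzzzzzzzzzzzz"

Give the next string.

eeeeeeeeeeeeeeeezzzzzzzzzzzzzzzzzzzzzzz

Reading off run lengths: e runs 6, 8, 10, 12, 14; z runs 8, 11, 14, 17, 20 — each is linear in n, where the shown terms are n = 3, 4, 5, 6, 7.
Setting n = 8 gives 16, 23 characters in each block.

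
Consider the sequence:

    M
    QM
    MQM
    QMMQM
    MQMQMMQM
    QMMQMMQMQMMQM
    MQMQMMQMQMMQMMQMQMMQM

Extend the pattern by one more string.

This is a Fibonacci-style word recurrence s(k) = s(k−2)·s(k−1): e.g. M·QM = MQM.
So term 8 is QMMQMMQMQMMQM·MQMQMMQMQMMQMMQMQMMQM.

QMMQMMQMQMMQMMQMQMMQMQMMQMMQMQMMQM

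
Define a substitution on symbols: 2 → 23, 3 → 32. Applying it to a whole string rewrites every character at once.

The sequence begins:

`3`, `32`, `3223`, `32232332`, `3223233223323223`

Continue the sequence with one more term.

32232332233232232332322332232332

φ(3223233223323223) expands symbol-by-symbol to 32 23 23 32 23 32 32 23 23 32 32 23 32 23 23 32; joining the 16 pieces gives the next term.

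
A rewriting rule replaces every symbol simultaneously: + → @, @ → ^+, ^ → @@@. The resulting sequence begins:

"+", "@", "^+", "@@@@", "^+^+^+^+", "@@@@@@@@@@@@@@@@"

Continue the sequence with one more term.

Rewriting the 16 symbols of @@@@@@@@@@@@@@@@ one by one yields ^+ ^+ ^+ ^+ ^+ ^+ ^+ ^+ ^+ ^+ ^+ ^+ ^+ ^+ ^+ ^+; concatenated:

^+^+^+^+^+^+^+^+^+^+^+^+^+^+^+^+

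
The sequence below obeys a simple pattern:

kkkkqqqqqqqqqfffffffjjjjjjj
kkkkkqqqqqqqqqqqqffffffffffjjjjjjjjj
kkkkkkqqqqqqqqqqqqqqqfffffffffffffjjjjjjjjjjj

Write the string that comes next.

kkkkkkkqqqqqqqqqqqqqqqqqqffffffffffffffffjjjjjjjjjjjjj

Term n consists of n+1 k's, followed by 3n q's, followed by 3n-2 f's, followed by 2n+1 j's, where the shown terms are n = 3, 4, 5.
At n = 6 the blocks have lengths 7, 18, 16, 13.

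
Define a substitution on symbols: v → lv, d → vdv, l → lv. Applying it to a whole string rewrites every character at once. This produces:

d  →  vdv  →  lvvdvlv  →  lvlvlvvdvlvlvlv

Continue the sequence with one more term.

φ(lvlvlvvdvlvlvlv) expands symbol-by-symbol to lv lv lv lv lv lv lv vdv lv lv lv lv lv lv lv; joining the 15 pieces gives the next term.

lvlvlvlvlvlvlvvdvlvlvlvlvlvlvlv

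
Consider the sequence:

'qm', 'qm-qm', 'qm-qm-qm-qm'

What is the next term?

qm-qm-qm-qm-qm-qm-qm-qm

s(k+1) = s(k)·-·s(k) — each term doubles the last with '-' between the halves.
So the next term is two copies of qm-qm-qm-qm with '-' between the halves.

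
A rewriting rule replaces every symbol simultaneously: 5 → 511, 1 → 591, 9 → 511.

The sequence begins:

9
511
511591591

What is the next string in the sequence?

511591591511511591511511591

Expanding 511591591: 5→511, 1→591, 1→591, 5→511, 9→511, 1→591, 5→511, 9→511, 1→591. Concatenated: 511 591 591 511 511 591 511 511 591.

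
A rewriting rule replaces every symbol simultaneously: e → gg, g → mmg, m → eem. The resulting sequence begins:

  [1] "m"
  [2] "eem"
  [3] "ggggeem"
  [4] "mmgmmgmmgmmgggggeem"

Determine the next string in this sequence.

eemeemmmgeemeemmmgeemeemmmgeemeemmmgmmgmmgmmgmmgggggeem

φ(mmgmmgmmgmmgggggeem) expands symbol-by-symbol to eem eem mmg eem eem mmg eem eem mmg eem eem mmg mmg mmg mmg mmg gg gg eem; joining the 19 pieces gives the next term.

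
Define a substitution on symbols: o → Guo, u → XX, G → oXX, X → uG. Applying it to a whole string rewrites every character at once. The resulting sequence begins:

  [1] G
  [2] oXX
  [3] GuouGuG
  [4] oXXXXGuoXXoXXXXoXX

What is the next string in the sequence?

GuouGuGuGuGoXXXXGuouGuGGuouGuGuGuGGuouGuG

Replace each of the 18 characters of oXXXXGuoXXoXXXXoXX in place — Guo uG uG uG uG oXX XX Guo uG uG Guo uG uG uG uG Guo uG uG — and concatenate.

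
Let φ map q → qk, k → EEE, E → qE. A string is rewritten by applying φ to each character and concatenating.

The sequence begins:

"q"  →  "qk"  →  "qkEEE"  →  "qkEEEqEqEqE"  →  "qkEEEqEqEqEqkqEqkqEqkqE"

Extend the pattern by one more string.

Rewriting the 23 symbols of qkEEEqEqEqEqkqEqkqEqkqE one by one yields qk EEE qE qE qE qk qE qk qE qk qE qk EEE qk qE qk EEE qk qE qk EEE qk qE; concatenated:

qkEEEqEqEqEqkqEqkqEqkqEqkEEEqkqEqkEEEqkqEqkEEEqkqE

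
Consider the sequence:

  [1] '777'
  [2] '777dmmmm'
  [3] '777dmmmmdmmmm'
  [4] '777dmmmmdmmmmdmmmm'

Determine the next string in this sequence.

Every step adds dmmmm to the end: s(k+1) = s(k)·dmmmm.
Applying this once more to 777dmmmmdmmmmdmmmm:

777dmmmmdmmmmdmmmmdmmmm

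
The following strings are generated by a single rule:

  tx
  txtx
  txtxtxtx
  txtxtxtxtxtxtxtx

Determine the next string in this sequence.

txtxtxtxtxtxtxtxtxtxtxtxtxtxtxtx

Every step duplicates the string.
One more doubling of txtxtxtxtxtxtxtx gives the answer.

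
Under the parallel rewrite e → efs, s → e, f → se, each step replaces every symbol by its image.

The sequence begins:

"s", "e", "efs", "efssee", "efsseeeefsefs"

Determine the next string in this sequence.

Rewriting the 13 symbols of efsseeeefsefs one by one yields efs se e e efs efs efs efs se e efs se e; concatenated:

efsseeeefsefsefsefsseeefssee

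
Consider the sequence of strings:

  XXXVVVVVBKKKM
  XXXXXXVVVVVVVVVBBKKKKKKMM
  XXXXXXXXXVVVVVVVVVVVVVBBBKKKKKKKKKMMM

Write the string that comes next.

Term n consists of 3n X's, followed by 4n+1 V's, followed by n B's, followed by 3n K's, followed by n M's (n = 1, 2, …).
Setting n = 4 gives 12, 17, 4, 12, 4 characters in each block.

XXXXXXXXXXXXVVVVVVVVVVVVVVVVVBBBBKKKKKKKKKKKKMMMM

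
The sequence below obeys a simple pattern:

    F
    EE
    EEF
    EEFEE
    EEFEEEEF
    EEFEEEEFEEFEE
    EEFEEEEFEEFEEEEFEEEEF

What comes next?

EEFEEEEFEEFEEEEFEEEEFEEFEEEEFEEFEE

From term 3 onward, concatenate the last term with the second-to-last: EE·F = EEF, EEF·EE = EEFEE, …
Continuing: EEFEEEEFEEFEEEEFEEEEF · EEFEEEEFEEFEE gives term 8.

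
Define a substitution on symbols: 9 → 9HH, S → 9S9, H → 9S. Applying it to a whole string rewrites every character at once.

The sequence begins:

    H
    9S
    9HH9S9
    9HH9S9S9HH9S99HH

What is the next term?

9HH9S9S9HH9S99HH9S99HH9S9S9HH9S99HH9HH9S9S

φ(9HH9S9S9HH9S99HH) expands symbol-by-symbol to 9HH 9S 9S 9HH 9S9 9HH 9S9 9HH 9S 9S 9HH 9S9 9HH 9HH 9S 9S; joining the 16 pieces gives the next term.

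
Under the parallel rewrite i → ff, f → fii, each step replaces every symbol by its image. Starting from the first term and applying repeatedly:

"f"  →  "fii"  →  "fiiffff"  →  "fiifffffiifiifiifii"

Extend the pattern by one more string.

fiifffffiifiifiifiifiifffffiifffffiifffffiiffff

φ(fiifffffiifiifiifii) expands symbol-by-symbol to fii ff ff fii fii fii fii fii ff ff fii ff ff fii ff ff fii ff ff; joining the 19 pieces gives the next term.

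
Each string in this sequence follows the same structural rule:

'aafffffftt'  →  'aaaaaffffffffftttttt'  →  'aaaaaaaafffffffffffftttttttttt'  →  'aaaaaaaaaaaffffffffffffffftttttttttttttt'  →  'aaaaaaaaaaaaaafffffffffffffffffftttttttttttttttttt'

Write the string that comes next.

Each string has the form a^{3n-1} f^{3n+3} t^{4n-2} (n = 1, 2, …).
For the next term, n = 6, so the run lengths are 17, 21, 22.

aaaaaaaaaaaaaaaaaffffffffffffffffffffftttttttttttttttttttttt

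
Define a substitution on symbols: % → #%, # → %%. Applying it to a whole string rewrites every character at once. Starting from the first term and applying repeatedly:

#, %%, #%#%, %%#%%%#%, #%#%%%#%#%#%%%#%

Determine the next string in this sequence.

%%#%%%#%#%#%%%#%%%#%%%#%#%#%%%#%

Applying the rule to each of the 16 symbols of #%#%%%#%#%#%%%#% gives the pieces %% #% %% #% #% #% %% #% %% #% %% #% #% #% %% #%, which concatenate to the answer.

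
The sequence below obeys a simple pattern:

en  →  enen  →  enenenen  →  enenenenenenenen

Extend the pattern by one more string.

s(k+1) = s(k)·s(k) — each term doubles the last.
Doubling enenenenenenenen:

enenenenenenenenenenenenenenenen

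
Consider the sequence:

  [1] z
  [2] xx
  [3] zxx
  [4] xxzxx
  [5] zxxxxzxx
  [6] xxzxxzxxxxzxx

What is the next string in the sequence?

zxxxxzxxxxzxxzxxxxzxx

From term 3 onward, concatenate the second-to-last term with the last: z·xx = zxx, xx·zxx = xxzxx, …
The next term joins zxxxxzxx and xxzxxzxxxxzxx.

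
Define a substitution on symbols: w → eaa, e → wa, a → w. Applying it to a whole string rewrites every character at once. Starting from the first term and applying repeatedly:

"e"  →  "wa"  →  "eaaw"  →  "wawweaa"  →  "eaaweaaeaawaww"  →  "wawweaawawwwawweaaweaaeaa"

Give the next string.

Replace each of the 25 characters of wawweaawawwwawweaaweaaeaa in place — eaa w eaa eaa wa w w eaa w eaa eaa eaa w eaa eaa wa w w eaa wa w w wa w w — and concatenate.

eaaweaaeaawawweaaweaaeaaeaaweaaeaawawweaawawwwaww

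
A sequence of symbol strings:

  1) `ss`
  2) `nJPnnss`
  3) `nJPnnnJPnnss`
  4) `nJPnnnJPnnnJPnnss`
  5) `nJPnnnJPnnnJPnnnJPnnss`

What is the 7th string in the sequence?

Every step adds nJPnn at the front: s(k+1) = nJPnn·s(k).
From nJPnnnJPnnnJPnnnJPnnss, 2 further steps: nJPnnnJPnnnJPnnnJPnnss → nJPnnnJPnnnJPnnnJPnnnJPnnss → (answer).

nJPnnnJPnnnJPnnnJPnnnJPnnnJPnnss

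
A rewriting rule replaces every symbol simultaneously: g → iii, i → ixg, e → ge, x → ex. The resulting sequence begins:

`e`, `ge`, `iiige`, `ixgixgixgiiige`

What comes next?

ixgexiiiixgexiiiixgexiiiixgixgixgiiige

φ(ixgixgixgiiige) expands symbol-by-symbol to ixg ex iii ixg ex iii ixg ex iii ixg ixg ixg iii ge; joining the 14 pieces gives the next term.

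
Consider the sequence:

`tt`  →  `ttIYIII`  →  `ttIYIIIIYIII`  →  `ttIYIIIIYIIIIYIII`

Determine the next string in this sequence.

Every step adds IYIII to the end: s(k+1) = s(k)·IYIII.
Applying this once more to ttIYIIIIYIIIIYIII:

ttIYIIIIYIIIIYIIIIYIII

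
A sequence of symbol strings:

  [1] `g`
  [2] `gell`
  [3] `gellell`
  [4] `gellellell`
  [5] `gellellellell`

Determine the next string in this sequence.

gellellellellell

Each term is the previous one with ell appended.
One more step from gellellellell gives the answer.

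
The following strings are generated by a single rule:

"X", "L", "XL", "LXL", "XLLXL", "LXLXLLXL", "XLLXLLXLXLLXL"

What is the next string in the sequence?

LXLXLLXLXLLXLLXLXLLXL

From term 3 onward, concatenate the second-to-last term with the last: X·L = XL, L·XL = LXL, …
So term 8 is LXLXLLXL·XLLXLLXLXLLXL.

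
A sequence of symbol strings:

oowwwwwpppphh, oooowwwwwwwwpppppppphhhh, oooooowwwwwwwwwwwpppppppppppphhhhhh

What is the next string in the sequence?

oooooooowwwwwwwwwwwwwwpppppppppppppppphhhhhhhh

Reading off run lengths: o runs 2, 4, 6; w runs 5, 8, 11; p runs 4, 8, 12; h runs 2, 4, 6 — each is linear in n (n = 1, 2, …).
For the next term, n = 4, so the run lengths are 8, 14, 16, 8.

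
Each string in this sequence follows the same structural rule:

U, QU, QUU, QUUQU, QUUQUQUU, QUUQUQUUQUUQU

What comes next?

Each term (from the third on) is the previous term followed by the one before it: term 3 = QU·U = QUU.
Continuing: QUUQUQUUQUUQU · QUUQUQUU gives term 7.

QUUQUQUUQUUQUQUUQUQUU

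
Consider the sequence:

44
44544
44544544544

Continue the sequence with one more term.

Each string is two copies of the previous one joined by '5'.
Doubling 44544544544 with '5' between the halves:

44544544544544544544544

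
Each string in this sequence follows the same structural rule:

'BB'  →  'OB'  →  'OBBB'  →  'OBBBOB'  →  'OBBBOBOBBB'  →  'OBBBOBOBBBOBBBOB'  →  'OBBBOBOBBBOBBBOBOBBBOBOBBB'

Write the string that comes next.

OBBBOBOBBBOBBBOBOBBBOBOBBBOBBBOBOBBBOBBBOB

Each term (from the third on) is the previous term followed by the one before it: term 3 = OB·BB = OBBB.
So term 8 is OBBBOBOBBBOBBBOBOBBBOBOBBB·OBBBOBOBBBOBBBOB.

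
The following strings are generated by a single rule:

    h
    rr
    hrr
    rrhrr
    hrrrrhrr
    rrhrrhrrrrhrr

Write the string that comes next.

hrrrrhrrrrhrrhrrrrhrr

This is a Fibonacci-style word recurrence s(k) = s(k−2)·s(k−1): e.g. h·rr = hrr.
So term 7 is hrrrrhrr·rrhrrhrrrrhrr.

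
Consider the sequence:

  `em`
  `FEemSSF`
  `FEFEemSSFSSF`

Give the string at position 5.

s(k+1) = FE·s(k)·SSF, so each term gains FE as a prefix and SSF as a suffix.
From FEFEemSSFSSF, 2 further steps: FEFEemSSFSSF → FEFEFEemSSFSSFSSF → (answer).

FEFEFEFEemSSFSSFSSFSSF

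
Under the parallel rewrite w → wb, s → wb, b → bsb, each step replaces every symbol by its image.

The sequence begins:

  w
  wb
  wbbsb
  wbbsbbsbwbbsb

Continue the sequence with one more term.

Replace each of the 13 characters of wbbsbbsbwbbsb in place — wb bsb bsb wb bsb bsb wb bsb wb bsb bsb wb bsb — and concatenate.

wbbsbbsbwbbsbbsbwbbsbwbbsbbsbwbbsb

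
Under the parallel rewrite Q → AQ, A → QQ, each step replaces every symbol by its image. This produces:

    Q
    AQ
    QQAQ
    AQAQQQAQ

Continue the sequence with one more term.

Rewriting each symbol of AQAQQQAQ: A→QQ, Q→AQ, A→QQ, Q→AQ, Q→AQ, Q→AQ, A→QQ, Q→AQ, which concatenates to QQ AQ QQ AQ AQ AQ QQ AQ.

QQAQQQAQAQAQQQAQ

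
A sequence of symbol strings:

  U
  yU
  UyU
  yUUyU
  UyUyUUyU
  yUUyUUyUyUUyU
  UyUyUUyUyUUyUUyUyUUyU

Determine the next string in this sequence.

yUUyUUyUyUUyUUyUyUUyUyUUyUUyUyUUyU

Each term (from the third on) is the two preceding terms concatenated in order: term 3 = U·yU = UyU.
So term 8 is yUUyUUyUyUUyU·UyUyUUyUyUUyUUyUyUUyU.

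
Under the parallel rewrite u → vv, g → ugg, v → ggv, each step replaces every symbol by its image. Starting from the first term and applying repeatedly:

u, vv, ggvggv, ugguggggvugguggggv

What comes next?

vvugguggvvugguggugguggggvvvugguggvvugguggugguggggv

Applying the rule to each of the 18 symbols of ugguggggvugguggggv gives the pieces vv ugg ugg vv ugg ugg ugg ugg ggv vv ugg ugg vv ugg ugg ugg ugg ggv, which concatenate to the answer.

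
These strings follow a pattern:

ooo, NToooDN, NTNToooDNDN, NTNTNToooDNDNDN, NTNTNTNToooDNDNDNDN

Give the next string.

NTNTNTNTNToooDNDNDNDNDN

s(k+1) = NT·s(k)·DN, so each term gains NT as a prefix and DN as a suffix.
So the next term is NT·NTNTNTNToooDNDNDNDN·DN.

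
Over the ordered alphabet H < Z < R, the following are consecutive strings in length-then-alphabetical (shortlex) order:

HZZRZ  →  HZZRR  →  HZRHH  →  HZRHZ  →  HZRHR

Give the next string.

The successor of HZRHR increments the rightmost position that isn't already R and resets every position after it to H.

HZRZH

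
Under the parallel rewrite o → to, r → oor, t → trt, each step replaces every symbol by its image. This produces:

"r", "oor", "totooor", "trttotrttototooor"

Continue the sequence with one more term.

trtoortrttrttotrtoortrttrttotrttotrttototooor

φ(trttotrttototooor) expands symbol-by-symbol to trt oor trt trt to trt oor trt trt to trt to trt to to to oor; joining the 17 pieces gives the next term.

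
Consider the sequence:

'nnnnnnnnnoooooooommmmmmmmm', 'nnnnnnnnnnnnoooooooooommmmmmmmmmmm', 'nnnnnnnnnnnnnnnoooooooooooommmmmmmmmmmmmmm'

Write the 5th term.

nnnnnnnnnnnnnnnnnnnnnoooooooooooooooommmmmmmmmmmmmmmmmmmmm

The n-th term is 3n n's then 2n+2 o's then 3n m's, where the shown terms are n = 3, 4, 5.
Setting n = 7 gives 21, 16, 21 characters in each block.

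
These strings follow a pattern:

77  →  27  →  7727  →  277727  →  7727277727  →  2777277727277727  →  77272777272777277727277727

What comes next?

From term 3 onward, concatenate the second-to-last term with the last: 77·27 = 7727, 27·7727 = 277727, …
The next term joins 2777277727277727 and 77272777272777277727277727.

277727772727772777272777272777277727277727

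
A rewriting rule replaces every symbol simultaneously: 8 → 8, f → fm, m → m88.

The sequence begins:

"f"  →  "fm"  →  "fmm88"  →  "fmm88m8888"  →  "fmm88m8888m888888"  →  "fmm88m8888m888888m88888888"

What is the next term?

fmm88m8888m888888m88888888m8888888888

φ(fmm88m8888m888888m88888888) expands symbol-by-symbol to fm m88 m88 8 8 m88 8 8 8 8 m88 8 8 8 8 8 8 m88 8 8 8 8 8 8 8 8; joining the 26 pieces gives the next term.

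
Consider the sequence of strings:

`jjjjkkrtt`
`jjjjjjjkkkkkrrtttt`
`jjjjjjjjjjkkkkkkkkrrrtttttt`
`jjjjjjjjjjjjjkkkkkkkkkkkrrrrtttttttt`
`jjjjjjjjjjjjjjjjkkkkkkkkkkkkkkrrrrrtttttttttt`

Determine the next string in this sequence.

jjjjjjjjjjjjjjjjjjjkkkkkkkkkkkkkkkkkrrrrrrtttttttttttt

Term n consists of 3n+1 j's, followed by 3n-1 k's, followed by n r's, followed by 2n t's (n = 1, 2, …).
At n = 6 the blocks have lengths 19, 17, 6, 12.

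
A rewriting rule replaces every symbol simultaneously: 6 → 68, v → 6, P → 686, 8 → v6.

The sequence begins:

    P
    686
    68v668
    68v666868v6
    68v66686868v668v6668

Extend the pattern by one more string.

Rewriting the 20 symbols of 68v66686868v668v6668 one by one yields 68 v6 6 68 68 68 v6 68 v6 68 v6 6 68 68 v6 6 68 68 68 v6; concatenated:

68v66686868v668v668v666868v66686868v6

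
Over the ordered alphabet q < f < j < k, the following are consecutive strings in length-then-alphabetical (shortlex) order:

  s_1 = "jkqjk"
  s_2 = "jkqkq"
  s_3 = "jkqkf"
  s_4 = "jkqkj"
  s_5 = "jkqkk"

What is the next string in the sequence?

jkfqq

The successor of jkqkk increments the rightmost position that isn't already k and resets every position after it to q.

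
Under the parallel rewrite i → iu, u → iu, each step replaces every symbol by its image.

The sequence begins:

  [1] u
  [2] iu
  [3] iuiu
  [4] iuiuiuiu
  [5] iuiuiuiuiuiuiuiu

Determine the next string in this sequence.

iuiuiuiuiuiuiuiuiuiuiuiuiuiuiuiu

Replace each of the 16 characters of iuiuiuiuiuiuiuiu in place — iu iu iu iu iu iu iu iu iu iu iu iu iu iu iu iu — and concatenate.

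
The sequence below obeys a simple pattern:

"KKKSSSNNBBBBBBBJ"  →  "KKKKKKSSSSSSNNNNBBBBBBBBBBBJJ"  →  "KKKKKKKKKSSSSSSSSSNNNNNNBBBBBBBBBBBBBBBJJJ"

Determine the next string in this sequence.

Reading off run lengths: K runs 3, 6, 9; S runs 3, 6, 9; N runs 2, 4, 6; B runs 7, 11, 15; J runs 1, 2, 3 — each is linear in n (n = 1, 2, …).
Setting n = 4 gives 12, 12, 8, 19, 4 characters in each block.

KKKKKKKKKKKKSSSSSSSSSSSSNNNNNNNNBBBBBBBBBBBBBBBBBBBJJJJ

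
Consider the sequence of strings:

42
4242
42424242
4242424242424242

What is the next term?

Every step duplicates the string.
So the next term is two copies of 4242424242424242.

42424242424242424242424242424242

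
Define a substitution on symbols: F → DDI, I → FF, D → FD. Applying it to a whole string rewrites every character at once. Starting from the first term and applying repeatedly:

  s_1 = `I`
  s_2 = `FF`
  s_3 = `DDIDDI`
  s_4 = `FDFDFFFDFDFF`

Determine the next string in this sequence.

Expanding FDFDFFFDFDFF: F→DDI, D→FD, F→DDI, D→FD, F→DDI, F→DDI, F→DDI, D→FD, F→DDI, D→FD, F→DDI, F→DDI. Concatenated: DDI FD DDI FD DDI DDI DDI FD DDI FD DDI DDI.

DDIFDDDIFDDDIDDIDDIFDDDIFDDDIDDI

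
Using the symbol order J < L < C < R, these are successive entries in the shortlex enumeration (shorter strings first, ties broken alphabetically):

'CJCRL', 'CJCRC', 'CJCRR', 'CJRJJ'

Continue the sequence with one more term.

Find the rightmost character of CJRJJ below R, bump it to the next letter, and reset everything to its right to J.

CJRJL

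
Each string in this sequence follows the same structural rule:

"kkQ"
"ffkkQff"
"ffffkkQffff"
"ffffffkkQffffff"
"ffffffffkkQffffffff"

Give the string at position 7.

ffffffffffffkkQffffffffffff

Each term wraps the previous one in ff on the left and ff on the right.
From ffffffffkkQffffffff, 2 further steps: ffffffffkkQffffffff → ffffffffffkkQffffffffff → (answer).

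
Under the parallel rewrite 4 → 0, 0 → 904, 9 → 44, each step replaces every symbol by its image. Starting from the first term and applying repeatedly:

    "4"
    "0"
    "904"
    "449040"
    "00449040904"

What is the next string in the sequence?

Rewriting each symbol of 00449040904: 0→904, 0→904, 4→0, 4→0, 9→44, 0→904, 4→0, 0→904, 9→44, 0→904, 4→0, which concatenates to 904 904 0 0 44 904 0 904 44 904 0.

90490400449040904449040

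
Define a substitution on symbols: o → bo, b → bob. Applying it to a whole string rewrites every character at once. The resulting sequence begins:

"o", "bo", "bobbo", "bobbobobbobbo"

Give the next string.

Rewriting the 13 symbols of bobbobobbobbo one by one yields bob bo bob bob bo bob bo bob bob bo bob bob bo; concatenated:

bobbobobbobbobobbobobbobbobobbobbo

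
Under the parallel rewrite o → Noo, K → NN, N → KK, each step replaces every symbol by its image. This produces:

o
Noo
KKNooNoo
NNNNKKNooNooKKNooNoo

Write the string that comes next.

Replace each of the 20 characters of NNNNKKNooNooKKNooNoo in place — KK KK KK KK NN NN KK Noo Noo KK Noo Noo NN NN KK Noo Noo KK Noo Noo — and concatenate.

KKKKKKKKNNNNKKNooNooKKNooNooNNNNKKNooNooKKNooNoo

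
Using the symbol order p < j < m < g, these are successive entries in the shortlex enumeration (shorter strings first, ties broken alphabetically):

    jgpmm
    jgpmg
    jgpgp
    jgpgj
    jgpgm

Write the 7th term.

jgjpp

Advancing 2 positions from jgpgm through jgpgm → jgpgg reaches term 7.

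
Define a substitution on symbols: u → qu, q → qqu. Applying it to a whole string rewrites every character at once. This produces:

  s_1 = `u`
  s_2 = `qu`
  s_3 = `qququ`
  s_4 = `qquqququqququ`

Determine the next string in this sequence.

Rewriting the 13 symbols of qquqququqququ one by one yields qqu qqu qu qqu qqu qu qqu qu qqu qqu qu qqu qu; concatenated:

qquqququqquqququqququqquqququqququ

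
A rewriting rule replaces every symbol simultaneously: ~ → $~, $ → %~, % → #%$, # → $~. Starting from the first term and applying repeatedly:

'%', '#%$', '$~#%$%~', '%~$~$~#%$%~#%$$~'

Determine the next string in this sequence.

Applying the rule to each of the 16 symbols of %~$~$~#%$%~#%$$~ gives the pieces #%$ $~ %~ $~ %~ $~ $~ #%$ %~ #%$ $~ $~ #%$ %~ %~ $~, which concatenate to the answer.

#%$$~%~$~%~$~$~#%$%~#%$$~$~#%$%~%~$~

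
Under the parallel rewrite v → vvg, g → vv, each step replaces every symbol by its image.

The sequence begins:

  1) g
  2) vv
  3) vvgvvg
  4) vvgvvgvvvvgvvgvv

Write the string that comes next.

vvgvvgvvvvgvvgvvvvgvvgvvgvvgvvvvgvvgvvvvgvvg

φ(vvgvvgvvvvgvvgvv) expands symbol-by-symbol to vvg vvg vv vvg vvg vv vvg vvg vvg vvg vv vvg vvg vv vvg vvg; joining the 16 pieces gives the next term.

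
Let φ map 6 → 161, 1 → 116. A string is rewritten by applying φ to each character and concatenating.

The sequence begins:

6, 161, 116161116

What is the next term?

Rewriting each symbol of 116161116: 1→116, 1→116, 6→161, 1→116, 6→161, 1→116, 1→116, 1→116, 6→161, which concatenates to 116 116 161 116 161 116 116 116 161.

116116161116161116116116161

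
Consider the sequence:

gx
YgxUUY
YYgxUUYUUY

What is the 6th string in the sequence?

YYYYYgxUUYUUYUUYUUYUUY

s(k+1) = Y·s(k)·UUY, so each term gains Y as a prefix and UUY as a suffix.
From YYgxUUYUUY, 3 further steps: YYgxUUYUUY → YYYgxUUYUUYUUY → YYYYgxUUYUUYUUYUUY → (answer).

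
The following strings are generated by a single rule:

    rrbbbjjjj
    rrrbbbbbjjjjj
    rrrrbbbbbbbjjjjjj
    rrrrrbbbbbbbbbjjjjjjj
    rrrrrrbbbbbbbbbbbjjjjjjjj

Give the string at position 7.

The n-th term is n r's then 2n-1 b's then n+2 j's, where the shown terms are n = 2, 3, 4, 5, 6.
At n = 8 the blocks have lengths 8, 15, 10.

rrrrrrrrbbbbbbbbbbbbbbbjjjjjjjjjj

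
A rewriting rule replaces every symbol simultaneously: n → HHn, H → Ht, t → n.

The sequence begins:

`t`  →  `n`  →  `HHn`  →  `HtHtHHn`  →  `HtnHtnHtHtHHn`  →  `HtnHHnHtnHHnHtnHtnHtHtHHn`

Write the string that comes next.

HtnHHnHtHtHHnHtnHHnHtHtHHnHtnHHnHtnHHnHtnHtnHtHtHHn

Replace each of the 25 characters of HtnHHnHtnHHnHtnHtnHtHtHHn in place — Ht n HHn Ht Ht HHn Ht n HHn Ht Ht HHn Ht n HHn Ht n HHn Ht n Ht n Ht Ht HHn — and concatenate.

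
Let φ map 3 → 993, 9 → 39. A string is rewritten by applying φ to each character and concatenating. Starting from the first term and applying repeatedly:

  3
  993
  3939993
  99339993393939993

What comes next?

39399939933939399939933999339993393939993

Replace each of the 17 characters of 99339993393939993 in place — 39 39 993 993 39 39 39 993 993 39 993 39 993 39 39 39 993 — and concatenate.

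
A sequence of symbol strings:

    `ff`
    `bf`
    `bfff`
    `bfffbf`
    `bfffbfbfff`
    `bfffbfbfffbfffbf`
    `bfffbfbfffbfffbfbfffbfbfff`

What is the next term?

bfffbfbfffbfffbfbfffbfbfffbfffbfbfffbfffbf

This is a Fibonacci-style word recurrence s(k) = s(k−1)·s(k−2): e.g. bf·ff = bfff.
So term 8 is bfffbfbfffbfffbfbfffbfbfff·bfffbfbfffbfffbf.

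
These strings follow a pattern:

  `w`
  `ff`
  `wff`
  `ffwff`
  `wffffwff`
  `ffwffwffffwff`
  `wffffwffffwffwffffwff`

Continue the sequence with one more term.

ffwffwffffwffwffffwffffwffwffffwff

This is a Fibonacci-style word recurrence s(k) = s(k−2)·s(k−1): e.g. w·ff = wff.
The next term joins ffwffwffffwff and wffffwffffwffwffffwff.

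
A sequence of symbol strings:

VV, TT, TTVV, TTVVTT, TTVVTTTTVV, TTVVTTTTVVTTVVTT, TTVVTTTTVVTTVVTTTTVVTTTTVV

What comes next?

TTVVTTTTVVTTVVTTTTVVTTTTVVTTVVTTTTVVTTVVTT

This is a Fibonacci-style word recurrence s(k) = s(k−1)·s(k−2): e.g. TT·VV = TTVV.
Continuing: TTVVTTTTVVTTVVTTTTVVTTTTVV · TTVVTTTTVVTTVVTT gives term 8.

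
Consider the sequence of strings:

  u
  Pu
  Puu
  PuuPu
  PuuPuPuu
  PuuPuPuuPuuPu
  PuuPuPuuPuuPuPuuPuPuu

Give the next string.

PuuPuPuuPuuPuPuuPuPuuPuuPuPuuPuuPu

This is a Fibonacci-style word recurrence s(k) = s(k−1)·s(k−2): e.g. Pu·u = Puu.
So term 8 is PuuPuPuuPuuPuPuuPuPuu·PuuPuPuuPuuPu.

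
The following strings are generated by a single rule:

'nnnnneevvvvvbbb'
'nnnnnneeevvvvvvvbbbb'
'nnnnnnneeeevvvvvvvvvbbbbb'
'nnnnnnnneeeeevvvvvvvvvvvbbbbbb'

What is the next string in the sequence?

The n-th term is n+2 n's then n-1 e's then 2n-1 v's then n b's, where the shown terms are n = 3, 4, 5, 6.
At n = 7 the blocks have lengths 9, 6, 13, 7.

nnnnnnnnneeeeeevvvvvvvvvvvvvbbbbbbb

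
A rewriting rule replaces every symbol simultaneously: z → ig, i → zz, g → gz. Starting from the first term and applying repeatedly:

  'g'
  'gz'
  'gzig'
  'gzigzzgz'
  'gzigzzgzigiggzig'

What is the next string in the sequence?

Rewriting the 16 symbols of gzigzzgzigiggzig one by one yields gz ig zz gz ig ig gz ig zz gz zz gz gz ig zz gz; concatenated:

gzigzzgzigiggzigzzgzzzgzgzigzzgz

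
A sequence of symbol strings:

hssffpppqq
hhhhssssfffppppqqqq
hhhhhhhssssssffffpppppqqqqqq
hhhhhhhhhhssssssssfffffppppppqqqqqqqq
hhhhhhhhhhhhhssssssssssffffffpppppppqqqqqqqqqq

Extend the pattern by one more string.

Reading off run lengths: h runs 1, 4, 7, 10, 13; s runs 2, 4, 6, 8, 10; f runs 2, 3, 4, 5, 6; p runs 3, 4, 5, 6, 7; q runs 2, 4, 6, 8, 10 — each is linear in n (n = 1, 2, …).
At n = 6 the blocks have lengths 16, 12, 7, 8, 12.

hhhhhhhhhhhhhhhhssssssssssssfffffffppppppppqqqqqqqqqqqq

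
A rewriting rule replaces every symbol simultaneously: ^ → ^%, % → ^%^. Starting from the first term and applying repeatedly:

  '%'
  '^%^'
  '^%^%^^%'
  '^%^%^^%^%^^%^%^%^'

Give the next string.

^%^%^^%^%^^%^%^%^^%^%^^%^%^%^^%^%^^%^%^^%

φ(^%^%^^%^%^^%^%^%^) expands symbol-by-symbol to ^% ^%^ ^% ^%^ ^% ^% ^%^ ^% ^%^ ^% ^% ^%^ ^% ^%^ ^% ^%^ ^%; joining the 17 pieces gives the next term.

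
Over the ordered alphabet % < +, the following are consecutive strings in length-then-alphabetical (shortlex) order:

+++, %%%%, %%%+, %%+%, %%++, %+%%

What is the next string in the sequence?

The successor of %+%% increments the rightmost position that isn't already + and resets every position after it to %.

%+%+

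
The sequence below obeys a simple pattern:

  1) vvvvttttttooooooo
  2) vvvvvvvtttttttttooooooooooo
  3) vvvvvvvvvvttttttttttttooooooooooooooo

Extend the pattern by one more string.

vvvvvvvvvvvvvtttttttttttttttooooooooooooooooooo

Each string has the form v^{3n-2} t^{3n} o^{4n-1}, where the shown terms are n = 2, 3, 4.
At n = 5 the blocks have lengths 13, 15, 19.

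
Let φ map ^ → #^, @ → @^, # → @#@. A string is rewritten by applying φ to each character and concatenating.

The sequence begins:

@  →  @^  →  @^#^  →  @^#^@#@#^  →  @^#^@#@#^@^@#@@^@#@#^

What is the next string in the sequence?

φ(@^#^@#@#^@^@#@@^@#@#^) expands symbol-by-symbol to @^ #^ @#@ #^ @^ @#@ @^ @#@ #^ @^ #^ @^ @#@ @^ @^ #^ @^ @#@ @^ @#@ #^; joining the 21 pieces gives the next term.

@^#^@#@#^@^@#@@^@#@#^@^#^@^@#@@^@^#^@^@#@@^@#@#^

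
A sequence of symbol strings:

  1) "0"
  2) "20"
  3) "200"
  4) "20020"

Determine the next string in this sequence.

This is a Fibonacci-style word recurrence s(k) = s(k−1)·s(k−2): e.g. 20·0 = 200.
Continuing: 20020 · 200 gives term 5.

20020200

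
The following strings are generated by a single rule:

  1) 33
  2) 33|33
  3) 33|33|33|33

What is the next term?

Every step duplicates the string with '|' between the halves.
So the next term is two copies of 33|33|33|33 with '|' between the halves.

33|33|33|33|33|33|33|33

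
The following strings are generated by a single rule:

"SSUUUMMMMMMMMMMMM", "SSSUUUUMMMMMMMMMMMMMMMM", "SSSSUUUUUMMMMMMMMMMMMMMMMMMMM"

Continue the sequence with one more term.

SSSSSUUUUUUMMMMMMMMMMMMMMMMMMMMMMMM

The n-th term is n-1 S's then n U's then 4n M's, where the shown terms are n = 3, 4, 5.
At n = 6 the blocks have lengths 5, 6, 24.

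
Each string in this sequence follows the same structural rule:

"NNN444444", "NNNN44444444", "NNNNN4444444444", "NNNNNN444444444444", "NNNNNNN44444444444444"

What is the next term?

NNNNNNNN4444444444444444

Term n consists of n N's, followed by 2n 4's, where the shown terms are n = 3, 4, 5, 6, 7.
At n = 8 the blocks have lengths 8, 16.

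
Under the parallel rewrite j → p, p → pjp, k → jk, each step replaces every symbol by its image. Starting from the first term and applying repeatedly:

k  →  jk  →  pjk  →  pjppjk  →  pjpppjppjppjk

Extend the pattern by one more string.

Replace each of the 13 characters of pjpppjppjppjk in place — pjp p pjp pjp pjp p pjp pjp p pjp pjp p jk — and concatenate.

pjpppjppjppjpppjppjpppjppjppjk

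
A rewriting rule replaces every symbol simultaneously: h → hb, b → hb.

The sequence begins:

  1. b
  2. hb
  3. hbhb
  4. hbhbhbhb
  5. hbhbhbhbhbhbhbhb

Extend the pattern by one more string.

Applying the rule to each of the 16 symbols of hbhbhbhbhbhbhbhb gives the pieces hb hb hb hb hb hb hb hb hb hb hb hb hb hb hb hb, which concatenate to the answer.

hbhbhbhbhbhbhbhbhbhbhbhbhbhbhbhb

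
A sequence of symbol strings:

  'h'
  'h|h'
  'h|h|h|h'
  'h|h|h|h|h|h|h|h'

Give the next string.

Every step duplicates the string with '|' between the halves.
One more doubling of h|h|h|h|h|h|h|h gives the answer.

h|h|h|h|h|h|h|h|h|h|h|h|h|h|h|h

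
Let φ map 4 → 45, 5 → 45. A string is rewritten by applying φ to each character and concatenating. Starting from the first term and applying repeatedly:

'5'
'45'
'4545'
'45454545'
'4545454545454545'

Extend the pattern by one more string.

φ(4545454545454545) expands symbol-by-symbol to 45 45 45 45 45 45 45 45 45 45 45 45 45 45 45 45; joining the 16 pieces gives the next term.

45454545454545454545454545454545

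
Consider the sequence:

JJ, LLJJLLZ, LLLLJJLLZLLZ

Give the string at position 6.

LLLLLLLLLLJJLLZLLZLLZLLZLLZ

s(k+1) = LL·s(k)·LLZ, so each term gains LL as a prefix and LLZ as a suffix.
From LLLLJJLLZLLZ, 3 further steps: LLLLJJLLZLLZ → LLLLLLJJLLZLLZLLZ → LLLLLLLLJJLLZLLZLLZLLZ → (answer).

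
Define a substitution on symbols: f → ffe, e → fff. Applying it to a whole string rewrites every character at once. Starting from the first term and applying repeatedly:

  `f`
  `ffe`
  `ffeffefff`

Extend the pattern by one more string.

ffeffefffffeffefffffeffeffe

Apply φ to ffeffefff symbol by symbol: f→ffe, f→ffe, e→fff, f→ffe, f→ffe, e→fff, f→ffe, f→ffe, f→ffe; joined: ffe ffe fff ffe ffe fff ffe ffe ffe.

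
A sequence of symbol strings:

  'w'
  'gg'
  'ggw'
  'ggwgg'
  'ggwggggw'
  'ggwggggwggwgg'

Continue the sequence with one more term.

ggwggggwggwggggwggggw

This is a Fibonacci-style word recurrence s(k) = s(k−1)·s(k−2): e.g. gg·w = ggw.
So term 7 is ggwggggwggwgg·ggwggggw.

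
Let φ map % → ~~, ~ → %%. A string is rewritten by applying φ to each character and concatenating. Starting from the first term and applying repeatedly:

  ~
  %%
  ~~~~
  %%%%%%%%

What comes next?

Expanding %%%%%%%%: %→~~, %→~~, %→~~, %→~~, %→~~, %→~~, %→~~, %→~~. Concatenated: ~~ ~~ ~~ ~~ ~~ ~~ ~~ ~~.

~~~~~~~~~~~~~~~~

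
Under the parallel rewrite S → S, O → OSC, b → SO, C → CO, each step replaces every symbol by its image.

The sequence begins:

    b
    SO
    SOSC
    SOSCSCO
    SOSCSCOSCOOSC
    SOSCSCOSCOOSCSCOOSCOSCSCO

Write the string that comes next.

Rewriting the 25 symbols of SOSCSCOSCOOSCSCOOSCOSCSCO one by one yields S OSC S CO S CO OSC S CO OSC OSC S CO S CO OSC OSC S CO OSC S CO S CO OSC; concatenated:

SOSCSCOSCOOSCSCOOSCOSCSCOSCOOSCOSCSCOOSCSCOSCOOSC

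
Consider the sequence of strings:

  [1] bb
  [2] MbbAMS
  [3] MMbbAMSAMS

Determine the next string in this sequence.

Each term wraps the previous one in M on the left and AMS on the right.
So the next term is M·MMbbAMSAMS·AMS.

MMMbbAMSAMSAMS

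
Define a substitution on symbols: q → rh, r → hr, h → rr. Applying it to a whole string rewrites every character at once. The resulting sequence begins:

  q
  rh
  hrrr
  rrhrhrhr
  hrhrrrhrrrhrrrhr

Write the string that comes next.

φ(hrhrrrhrrrhrrrhr) expands symbol-by-symbol to rr hr rr hr hr hr rr hr hr hr rr hr hr hr rr hr; joining the 16 pieces gives the next term.

rrhrrrhrhrhrrrhrhrhrrrhrhrhrrrhr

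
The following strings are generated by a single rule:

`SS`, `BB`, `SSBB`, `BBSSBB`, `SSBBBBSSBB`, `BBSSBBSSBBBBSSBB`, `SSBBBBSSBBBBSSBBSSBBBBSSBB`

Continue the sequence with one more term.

From term 3 onward, concatenate the second-to-last term with the last: SS·BB = SSBB, BB·SSBB = BBSSBB, …
Continuing: BBSSBBSSBBBBSSBB · SSBBBBSSBBBBSSBBSSBBBBSSBB gives term 8.

BBSSBBSSBBBBSSBBSSBBBBSSBBBBSSBBSSBBBBSSBB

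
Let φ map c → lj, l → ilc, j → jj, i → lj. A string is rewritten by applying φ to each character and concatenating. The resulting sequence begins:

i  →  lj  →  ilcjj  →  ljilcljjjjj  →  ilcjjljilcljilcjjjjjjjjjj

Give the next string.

φ(ilcjjljilcljilcjjjjjjjjjj) expands symbol-by-symbol to lj ilc lj jj jj ilc jj lj ilc lj ilc jj lj ilc lj jj jj jj jj jj jj jj jj jj jj; joining the 25 pieces gives the next term.

ljilcljjjjjilcjjljilcljilcjjljilcljjjjjjjjjjjjjjjjjjjjj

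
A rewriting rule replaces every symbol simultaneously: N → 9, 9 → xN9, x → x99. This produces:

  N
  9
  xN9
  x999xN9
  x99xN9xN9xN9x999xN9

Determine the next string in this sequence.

Applying the rule to each of the 19 symbols of x99xN9xN9xN9x999xN9 gives the pieces x99 xN9 xN9 x99 9 xN9 x99 9 xN9 x99 9 xN9 x99 xN9 xN9 xN9 x99 9 xN9, which concatenate to the answer.

x99xN9xN9x999xN9x999xN9x999xN9x99xN9xN9xN9x999xN9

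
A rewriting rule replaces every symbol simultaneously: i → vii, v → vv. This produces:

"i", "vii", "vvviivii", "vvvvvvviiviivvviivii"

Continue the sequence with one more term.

vvvvvvvvvvvvvvviiviivvviiviivvvvvvviiviivvviivii

Applying the rule to each of the 20 symbols of vvvvvvviiviivvviivii gives the pieces vv vv vv vv vv vv vv vii vii vv vii vii vv vv vv vii vii vv vii vii, which concatenate to the answer.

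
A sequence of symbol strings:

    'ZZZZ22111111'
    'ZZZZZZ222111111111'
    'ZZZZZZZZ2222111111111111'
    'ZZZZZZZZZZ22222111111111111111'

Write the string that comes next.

Reading off run lengths: Z runs 4, 6, 8, 10; 2 runs 2, 3, 4, 5; 1 runs 6, 9, 12, 15 — each is linear in n (n = 1, 2, …).
Setting n = 5 gives 12, 6, 18 characters in each block.

ZZZZZZZZZZZZ222222111111111111111111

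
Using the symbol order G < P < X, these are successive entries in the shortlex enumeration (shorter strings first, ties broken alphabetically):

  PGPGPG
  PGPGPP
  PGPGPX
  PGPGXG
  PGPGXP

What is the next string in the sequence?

PGPGXX

The successor of PGPGXP increments the rightmost position that isn't already X and resets every position after it to G.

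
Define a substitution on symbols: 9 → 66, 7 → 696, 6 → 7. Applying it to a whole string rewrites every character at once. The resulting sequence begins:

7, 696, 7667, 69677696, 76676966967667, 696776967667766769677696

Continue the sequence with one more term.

76676966967667696776966967769676676966967667

Replace each of the 24 characters of 696776967667766769677696 in place — 7 66 7 696 696 7 66 7 696 7 7 696 696 7 7 696 7 66 7 696 696 7 66 7 — and concatenate.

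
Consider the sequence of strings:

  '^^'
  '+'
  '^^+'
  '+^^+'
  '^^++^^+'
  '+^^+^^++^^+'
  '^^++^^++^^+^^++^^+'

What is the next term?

From term 3 onward, concatenate the second-to-last term with the last: ^^·+ = ^^+, +·^^+ = +^^+, …
So term 8 is +^^+^^++^^+·^^++^^++^^+^^++^^+.

+^^+^^++^^+^^++^^++^^+^^++^^+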